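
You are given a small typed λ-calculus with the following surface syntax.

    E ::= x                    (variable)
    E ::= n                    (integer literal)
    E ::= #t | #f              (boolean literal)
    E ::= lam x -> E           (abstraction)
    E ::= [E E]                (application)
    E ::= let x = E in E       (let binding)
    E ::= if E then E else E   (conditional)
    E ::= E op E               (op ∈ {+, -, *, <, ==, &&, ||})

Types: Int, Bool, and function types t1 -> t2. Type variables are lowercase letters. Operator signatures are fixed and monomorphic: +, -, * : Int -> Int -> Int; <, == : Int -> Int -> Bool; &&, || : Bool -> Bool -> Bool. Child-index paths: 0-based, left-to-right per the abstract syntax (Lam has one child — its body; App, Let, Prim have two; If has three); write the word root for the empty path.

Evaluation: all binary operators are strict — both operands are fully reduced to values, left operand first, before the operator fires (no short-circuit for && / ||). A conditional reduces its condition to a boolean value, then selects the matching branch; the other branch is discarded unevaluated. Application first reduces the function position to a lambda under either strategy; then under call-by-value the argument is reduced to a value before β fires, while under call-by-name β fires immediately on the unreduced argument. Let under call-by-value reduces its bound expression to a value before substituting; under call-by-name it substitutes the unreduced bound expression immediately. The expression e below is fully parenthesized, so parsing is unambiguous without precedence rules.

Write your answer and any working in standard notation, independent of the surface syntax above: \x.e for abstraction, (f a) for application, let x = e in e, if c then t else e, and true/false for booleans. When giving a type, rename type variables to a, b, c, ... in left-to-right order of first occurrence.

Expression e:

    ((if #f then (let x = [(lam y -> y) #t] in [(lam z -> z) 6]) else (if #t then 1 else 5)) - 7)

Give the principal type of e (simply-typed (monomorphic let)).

Trace:
  unify Bool ~ Bool
y : a
\y._ : a -> a
  unify a -> a ~ Bool -> b
  unify a ~ Bool
  unify Bool ~ b
_ _ : Bool
let x : Bool
z : c
\z._ : c -> c
  unify c -> c ~ Int -> d
  unify c ~ Int
  unify Int ~ d
_ _ : Int
  unify Bool ~ Bool
  unify Int ~ Int
  unify Int ~ Int
  unify Int ~ Int
  unify Int ~ Int

Answer: Int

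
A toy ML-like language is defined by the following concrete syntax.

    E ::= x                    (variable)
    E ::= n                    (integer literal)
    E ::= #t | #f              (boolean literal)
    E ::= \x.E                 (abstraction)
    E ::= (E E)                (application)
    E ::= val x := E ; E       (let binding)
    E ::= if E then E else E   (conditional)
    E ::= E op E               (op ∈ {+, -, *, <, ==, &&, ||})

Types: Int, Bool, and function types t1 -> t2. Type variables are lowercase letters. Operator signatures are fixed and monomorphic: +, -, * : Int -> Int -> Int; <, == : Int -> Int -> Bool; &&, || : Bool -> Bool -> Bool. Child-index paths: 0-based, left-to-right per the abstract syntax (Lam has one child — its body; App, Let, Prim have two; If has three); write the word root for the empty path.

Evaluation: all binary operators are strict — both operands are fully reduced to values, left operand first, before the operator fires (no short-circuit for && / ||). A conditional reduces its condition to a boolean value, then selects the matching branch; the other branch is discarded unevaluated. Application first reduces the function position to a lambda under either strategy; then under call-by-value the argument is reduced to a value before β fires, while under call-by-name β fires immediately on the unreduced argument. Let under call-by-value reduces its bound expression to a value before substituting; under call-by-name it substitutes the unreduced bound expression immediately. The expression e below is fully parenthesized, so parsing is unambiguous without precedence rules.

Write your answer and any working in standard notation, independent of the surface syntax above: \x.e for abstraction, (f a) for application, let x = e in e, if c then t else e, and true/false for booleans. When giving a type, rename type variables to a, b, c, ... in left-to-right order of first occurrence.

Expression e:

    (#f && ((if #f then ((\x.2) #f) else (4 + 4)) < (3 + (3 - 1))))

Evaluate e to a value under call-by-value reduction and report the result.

Answer: false

Trace:
step 0: (false && ((if false then ((\x.2) false) else (4 + 4)) < (3 + (3 - 1))))
step 1: [if@1.0] (false && ((4 + 4) < (3 + (3 - 1))))
step 2: [delta@1.0] (false && (8 < (3 + (3 - 1))))
step 3: [delta@1.1.1] (false && (8 < (3 + 2)))
step 4: [delta@1.1] (false && (8 < 5))
step 5: [delta@1] (false && false)
step 6: [delta@root] false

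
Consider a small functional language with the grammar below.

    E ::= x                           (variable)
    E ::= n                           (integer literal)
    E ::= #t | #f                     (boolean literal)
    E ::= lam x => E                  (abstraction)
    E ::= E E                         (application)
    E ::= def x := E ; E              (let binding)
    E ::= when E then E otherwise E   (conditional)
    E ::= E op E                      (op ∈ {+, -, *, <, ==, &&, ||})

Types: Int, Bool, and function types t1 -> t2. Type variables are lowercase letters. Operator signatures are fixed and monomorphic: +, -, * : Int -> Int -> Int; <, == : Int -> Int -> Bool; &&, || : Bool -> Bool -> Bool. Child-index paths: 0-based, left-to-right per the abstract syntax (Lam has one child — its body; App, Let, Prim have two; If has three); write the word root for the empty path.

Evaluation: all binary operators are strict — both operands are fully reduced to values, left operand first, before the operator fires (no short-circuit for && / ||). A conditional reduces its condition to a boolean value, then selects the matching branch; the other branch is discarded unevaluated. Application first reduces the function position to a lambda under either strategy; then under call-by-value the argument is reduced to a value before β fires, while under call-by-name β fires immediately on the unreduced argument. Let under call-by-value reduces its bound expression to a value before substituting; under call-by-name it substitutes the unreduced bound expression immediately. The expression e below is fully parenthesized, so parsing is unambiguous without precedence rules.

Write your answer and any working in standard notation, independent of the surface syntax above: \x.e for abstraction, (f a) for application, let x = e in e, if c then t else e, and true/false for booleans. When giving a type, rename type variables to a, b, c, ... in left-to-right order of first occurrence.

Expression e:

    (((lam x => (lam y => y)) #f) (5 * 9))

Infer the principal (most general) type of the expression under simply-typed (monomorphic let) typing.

Derivation:
y : b
\y._ : b -> b
\x._ : a -> b -> b
  unify a -> b -> b ~ Bool -> c
  unify a ~ Bool
  unify b -> b ~ c
_ _ : b -> b
  unify Int ~ Int
  unify Int ~ Int
  unify b -> b ~ Int -> d
  unify b ~ Int
  unify Int ~ d
_ _ : Int

Answer: Int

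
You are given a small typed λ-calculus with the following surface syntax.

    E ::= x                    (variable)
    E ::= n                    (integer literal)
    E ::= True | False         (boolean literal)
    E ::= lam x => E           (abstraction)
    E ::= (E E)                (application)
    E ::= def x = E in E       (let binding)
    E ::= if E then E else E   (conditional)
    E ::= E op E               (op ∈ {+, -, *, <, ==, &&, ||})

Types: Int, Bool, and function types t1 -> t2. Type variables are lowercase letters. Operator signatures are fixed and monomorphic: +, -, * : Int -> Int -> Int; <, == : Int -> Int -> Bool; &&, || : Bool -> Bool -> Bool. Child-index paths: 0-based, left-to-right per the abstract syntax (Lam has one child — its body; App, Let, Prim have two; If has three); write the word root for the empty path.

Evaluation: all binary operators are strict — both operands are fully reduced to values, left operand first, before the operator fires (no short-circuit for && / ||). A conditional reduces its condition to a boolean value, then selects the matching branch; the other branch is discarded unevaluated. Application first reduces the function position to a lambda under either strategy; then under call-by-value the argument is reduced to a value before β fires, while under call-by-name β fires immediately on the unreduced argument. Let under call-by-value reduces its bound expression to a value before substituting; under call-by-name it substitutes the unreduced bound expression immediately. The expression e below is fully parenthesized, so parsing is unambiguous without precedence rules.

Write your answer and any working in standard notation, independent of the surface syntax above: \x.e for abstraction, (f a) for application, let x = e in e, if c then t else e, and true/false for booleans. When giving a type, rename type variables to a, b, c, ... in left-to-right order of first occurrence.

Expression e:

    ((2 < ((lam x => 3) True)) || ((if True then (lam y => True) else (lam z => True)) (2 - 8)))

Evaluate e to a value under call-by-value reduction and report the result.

Derivation:
step 0: ((2 < ((\x.3) true)) || ((if true then (\y.true) else (\z.true)) (2 - 8)))
step 1: [beta@0.1] ((2 < 3) || ((if true then (\y.true) else (\z.true)) (2 - 8)))
step 2: [delta@0] (true || ((if true then (\y.true) else (\z.true)) (2 - 8)))
step 3: [if@1.0] (true || ((\y.true) (2 - 8)))
step 4: [delta@1.1] (true || ((\y.true) -6))
step 5: [beta@1] (true || true)
step 6: [delta@root] true

Answer: true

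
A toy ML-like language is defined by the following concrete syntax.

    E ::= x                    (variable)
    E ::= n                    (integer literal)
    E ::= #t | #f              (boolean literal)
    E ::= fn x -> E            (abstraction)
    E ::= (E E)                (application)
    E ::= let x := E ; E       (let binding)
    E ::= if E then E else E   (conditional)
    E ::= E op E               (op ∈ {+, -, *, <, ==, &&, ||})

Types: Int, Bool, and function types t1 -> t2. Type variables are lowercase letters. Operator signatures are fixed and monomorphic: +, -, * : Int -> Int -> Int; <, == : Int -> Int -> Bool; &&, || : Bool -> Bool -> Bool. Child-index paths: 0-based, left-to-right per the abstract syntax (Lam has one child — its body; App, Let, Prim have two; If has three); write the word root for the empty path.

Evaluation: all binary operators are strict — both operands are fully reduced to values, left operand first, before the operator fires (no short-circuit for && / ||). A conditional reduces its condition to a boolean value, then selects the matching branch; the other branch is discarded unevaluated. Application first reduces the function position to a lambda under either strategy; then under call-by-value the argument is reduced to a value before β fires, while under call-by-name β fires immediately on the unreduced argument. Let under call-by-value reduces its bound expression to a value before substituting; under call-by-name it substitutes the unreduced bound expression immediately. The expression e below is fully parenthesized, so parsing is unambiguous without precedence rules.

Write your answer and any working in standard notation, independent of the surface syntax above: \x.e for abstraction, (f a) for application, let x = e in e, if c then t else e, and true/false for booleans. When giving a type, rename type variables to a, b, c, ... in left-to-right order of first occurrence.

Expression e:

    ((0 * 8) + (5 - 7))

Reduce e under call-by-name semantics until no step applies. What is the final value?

Working:
step 0: ((0 * 8) + (5 - 7))
step 1: [delta@0] (0 + (5 - 7))
step 2: [delta@1] (0 + -2)
step 3: [delta@root] -2

Answer: -2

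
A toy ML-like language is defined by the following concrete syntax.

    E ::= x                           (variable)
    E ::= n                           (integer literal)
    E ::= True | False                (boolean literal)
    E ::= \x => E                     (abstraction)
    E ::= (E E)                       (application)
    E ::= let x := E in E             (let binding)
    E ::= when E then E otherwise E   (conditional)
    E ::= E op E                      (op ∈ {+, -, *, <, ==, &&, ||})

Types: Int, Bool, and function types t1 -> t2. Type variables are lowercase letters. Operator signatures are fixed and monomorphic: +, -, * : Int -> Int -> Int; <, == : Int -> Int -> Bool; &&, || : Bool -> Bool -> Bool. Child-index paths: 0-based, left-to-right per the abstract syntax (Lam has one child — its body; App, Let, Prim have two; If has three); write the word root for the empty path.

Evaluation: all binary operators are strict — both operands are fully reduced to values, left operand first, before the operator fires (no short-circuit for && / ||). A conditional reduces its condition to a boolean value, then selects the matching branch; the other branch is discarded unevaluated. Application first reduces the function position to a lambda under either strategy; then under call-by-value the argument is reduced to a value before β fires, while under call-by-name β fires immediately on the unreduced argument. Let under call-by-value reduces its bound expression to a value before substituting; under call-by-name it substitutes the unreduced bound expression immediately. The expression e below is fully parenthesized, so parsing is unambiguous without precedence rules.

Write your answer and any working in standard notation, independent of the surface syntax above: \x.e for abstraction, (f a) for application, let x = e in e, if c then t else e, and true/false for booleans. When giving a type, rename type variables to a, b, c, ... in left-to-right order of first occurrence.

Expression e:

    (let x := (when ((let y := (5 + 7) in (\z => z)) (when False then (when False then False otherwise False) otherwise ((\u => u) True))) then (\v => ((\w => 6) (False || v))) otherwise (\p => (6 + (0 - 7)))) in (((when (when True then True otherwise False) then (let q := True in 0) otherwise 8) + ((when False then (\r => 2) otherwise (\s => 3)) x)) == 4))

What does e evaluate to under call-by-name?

Trace:
step 0: (let x = (if ((let y = (5 + 7) in (\z.z)) (if false then (if false then false else false) else ((\u.u) true))) then (\v.((\w.6) (false || v))) else (\p.(6 + (0 - 7)))) in (((if (if true then true else false) then (let q = true in 0) else 8) + ((if false then (\r.2) else (\s.3)) x)) == 4))
step 1: [let@root] (((if (if true then true else false) then (let q = true in 0) else 8) + ((if false then (\r.2) else (\s.3)) (if ((let y = (5 + 7) in (\z.z)) (if false then (if false then false else false) else ((\u.u) true))) then (\v.((\w.6) (false || v))) else (\p.(6 + (0 - 7)))))) == 4)
step 2: [if@0.0.0] (((if true then (let q = true in 0) else 8) + ((if false then (\r.2) else (\s.3)) (if ((let y = (5 + 7) in (\z.z)) (if false then (if false then false else false) else ((\u.u) true))) then (\v.((\w.6) (false || v))) else (\p.(6 + (0 - 7)))))) == 4)
step 3: [if@0.0] (((let q = true in 0) + ((if false then (\r.2) else (\s.3)) (if ((let y = (5 + 7) in (\z.z)) (if false then (if false then false else false) else ((\u.u) true))) then (\v.((\w.6) (false || v))) else (\p.(6 + (0 - 7)))))) == 4)
step 4: [let@0.0] ((0 + ((if false then (\r.2) else (\s.3)) (if ((let y = (5 + 7) in (\z.z)) (if false then (if false then false else false) else ((\u.u) true))) then (\v.((\w.6) (false || v))) else (\p.(6 + (0 - 7)))))) == 4)
step 5: [if@0.1.0] ((0 + ((\s.3) (if ((let y = (5 + 7) in (\z.z)) (if false then (if false then false else false) else ((\u.u) true))) then (\v.((\w.6) (false || v))) else (\p.(6 + (0 - 7)))))) == 4)
step 6: [beta@0.1] ((0 + 3) == 4)
step 7: [delta@0] (3 == 4)
step 8: [delta@root] false

Answer: false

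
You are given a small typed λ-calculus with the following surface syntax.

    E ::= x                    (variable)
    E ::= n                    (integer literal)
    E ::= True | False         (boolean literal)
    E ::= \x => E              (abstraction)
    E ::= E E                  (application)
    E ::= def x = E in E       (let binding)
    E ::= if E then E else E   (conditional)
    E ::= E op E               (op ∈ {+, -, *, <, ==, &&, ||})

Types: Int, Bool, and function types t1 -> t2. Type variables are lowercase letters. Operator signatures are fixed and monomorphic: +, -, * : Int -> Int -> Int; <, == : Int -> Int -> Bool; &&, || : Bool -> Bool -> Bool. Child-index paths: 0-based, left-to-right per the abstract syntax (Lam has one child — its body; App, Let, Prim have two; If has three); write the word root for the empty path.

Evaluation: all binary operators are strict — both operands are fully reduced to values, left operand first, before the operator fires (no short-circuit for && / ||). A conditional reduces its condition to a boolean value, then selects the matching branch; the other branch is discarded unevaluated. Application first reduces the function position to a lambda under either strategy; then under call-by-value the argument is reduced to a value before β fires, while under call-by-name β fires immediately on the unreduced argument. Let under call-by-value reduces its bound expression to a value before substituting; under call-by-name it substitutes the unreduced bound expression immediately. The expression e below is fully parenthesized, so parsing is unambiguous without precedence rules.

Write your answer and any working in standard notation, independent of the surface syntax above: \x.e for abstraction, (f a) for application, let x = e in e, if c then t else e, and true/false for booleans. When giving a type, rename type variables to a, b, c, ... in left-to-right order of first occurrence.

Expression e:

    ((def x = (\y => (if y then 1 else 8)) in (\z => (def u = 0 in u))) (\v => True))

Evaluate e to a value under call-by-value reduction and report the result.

Working:
step 0: ((let x = (\y.(if y then 1 else 8)) in (\z.(let u = 0 in u))) (\v.true))
step 1: [let@0] ((\z.(let u = 0 in u)) (\v.true))
step 2: [beta@root] (let u = 0 in u)
step 3: [let@root] 0

Answer: 0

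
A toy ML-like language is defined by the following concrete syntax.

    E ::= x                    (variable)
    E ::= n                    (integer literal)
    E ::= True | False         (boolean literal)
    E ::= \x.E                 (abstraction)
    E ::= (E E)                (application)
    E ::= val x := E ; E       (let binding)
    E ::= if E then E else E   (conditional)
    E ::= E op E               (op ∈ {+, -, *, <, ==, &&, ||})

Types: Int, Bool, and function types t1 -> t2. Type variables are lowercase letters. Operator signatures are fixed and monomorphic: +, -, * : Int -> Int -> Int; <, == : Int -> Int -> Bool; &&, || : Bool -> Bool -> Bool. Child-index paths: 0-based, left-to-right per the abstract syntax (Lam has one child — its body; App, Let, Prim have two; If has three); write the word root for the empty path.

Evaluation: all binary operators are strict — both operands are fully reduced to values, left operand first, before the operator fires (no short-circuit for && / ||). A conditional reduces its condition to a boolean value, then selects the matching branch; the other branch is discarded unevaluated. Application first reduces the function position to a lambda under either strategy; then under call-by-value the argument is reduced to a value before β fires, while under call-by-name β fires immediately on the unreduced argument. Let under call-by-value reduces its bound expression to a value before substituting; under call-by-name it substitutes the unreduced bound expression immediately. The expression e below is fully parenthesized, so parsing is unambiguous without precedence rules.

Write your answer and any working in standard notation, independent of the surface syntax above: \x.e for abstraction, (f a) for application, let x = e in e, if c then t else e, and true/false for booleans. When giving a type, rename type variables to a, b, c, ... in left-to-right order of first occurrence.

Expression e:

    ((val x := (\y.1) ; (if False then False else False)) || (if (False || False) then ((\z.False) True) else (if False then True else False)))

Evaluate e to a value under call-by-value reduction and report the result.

Working:
step 0: ((let x = (\y.1) in (if false then false else false)) || (if (false || false) then ((\z.false) true) else (if false then true else false)))
step 1: [let@0] ((if false then false else false) || (if (false || false) then ((\z.false) true) else (if false then true else false)))
step 2: [if@0] (false || (if (false || false) then ((\z.false) true) else (if false then true else false)))
step 3: [delta@1.0] (false || (if false then ((\z.false) true) else (if false then true else false)))
step 4: [if@1] (false || (if false then true else false))
step 5: [if@1] (false || false)
step 6: [delta@root] false

Answer: false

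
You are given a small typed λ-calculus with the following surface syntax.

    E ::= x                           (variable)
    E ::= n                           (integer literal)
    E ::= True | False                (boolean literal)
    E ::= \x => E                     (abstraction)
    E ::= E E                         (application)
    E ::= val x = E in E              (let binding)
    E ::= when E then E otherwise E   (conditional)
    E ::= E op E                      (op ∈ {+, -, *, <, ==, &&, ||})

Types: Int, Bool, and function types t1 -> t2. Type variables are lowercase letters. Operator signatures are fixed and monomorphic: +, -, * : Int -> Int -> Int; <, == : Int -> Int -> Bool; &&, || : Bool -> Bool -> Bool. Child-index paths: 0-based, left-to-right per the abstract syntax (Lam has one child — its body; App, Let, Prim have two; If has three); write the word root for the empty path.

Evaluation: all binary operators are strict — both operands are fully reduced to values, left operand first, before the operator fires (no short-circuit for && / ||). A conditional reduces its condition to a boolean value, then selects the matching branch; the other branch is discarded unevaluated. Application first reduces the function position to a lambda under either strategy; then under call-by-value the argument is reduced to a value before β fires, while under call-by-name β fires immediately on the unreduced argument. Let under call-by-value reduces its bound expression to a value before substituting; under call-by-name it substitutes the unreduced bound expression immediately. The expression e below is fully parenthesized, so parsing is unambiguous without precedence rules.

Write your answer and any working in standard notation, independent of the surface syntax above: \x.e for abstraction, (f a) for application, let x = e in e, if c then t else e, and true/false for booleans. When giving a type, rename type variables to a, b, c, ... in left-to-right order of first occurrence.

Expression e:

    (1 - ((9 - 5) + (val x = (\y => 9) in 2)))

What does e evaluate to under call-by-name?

Answer: -5

Working:
step 0: (1 - ((9 - 5) + (let x = (\y.9) in 2)))
step 1: [delta@1.0] (1 - (4 + (let x = (\y.9) in 2)))
step 2: [let@1.1] (1 - (4 + 2))
step 3: [delta@1] (1 - 6)
step 4: [delta@root] -5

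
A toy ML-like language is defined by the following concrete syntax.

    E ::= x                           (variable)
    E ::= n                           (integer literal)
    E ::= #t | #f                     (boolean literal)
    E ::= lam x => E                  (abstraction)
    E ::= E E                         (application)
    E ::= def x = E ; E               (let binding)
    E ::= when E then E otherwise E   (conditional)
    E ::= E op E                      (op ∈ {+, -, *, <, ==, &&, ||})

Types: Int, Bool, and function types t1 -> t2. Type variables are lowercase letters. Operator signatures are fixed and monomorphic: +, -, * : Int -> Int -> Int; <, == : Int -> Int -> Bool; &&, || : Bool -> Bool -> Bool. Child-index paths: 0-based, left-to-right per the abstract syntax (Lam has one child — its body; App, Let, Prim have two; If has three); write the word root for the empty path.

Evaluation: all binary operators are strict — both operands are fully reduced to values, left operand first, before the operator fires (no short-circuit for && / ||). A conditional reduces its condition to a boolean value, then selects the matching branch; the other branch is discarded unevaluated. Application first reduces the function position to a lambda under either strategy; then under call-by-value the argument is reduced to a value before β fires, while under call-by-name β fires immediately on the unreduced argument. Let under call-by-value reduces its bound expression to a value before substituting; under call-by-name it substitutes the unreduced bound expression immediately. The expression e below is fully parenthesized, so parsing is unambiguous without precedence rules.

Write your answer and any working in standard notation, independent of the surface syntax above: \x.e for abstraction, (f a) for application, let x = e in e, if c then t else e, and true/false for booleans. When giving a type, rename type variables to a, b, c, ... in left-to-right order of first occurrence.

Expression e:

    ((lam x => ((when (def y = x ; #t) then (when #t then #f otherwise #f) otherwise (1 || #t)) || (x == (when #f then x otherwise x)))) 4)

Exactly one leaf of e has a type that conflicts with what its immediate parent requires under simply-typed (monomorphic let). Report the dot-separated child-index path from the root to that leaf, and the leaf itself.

Trace:
x : a
let y : a
  unify Bool ~ Bool
  unify Bool ~ Bool
  unify Bool ~ Bool
  unify Int ~ Bool
  FAIL: mismatch Int ~ Bool

Answer: 0.0.0.2.0 : 1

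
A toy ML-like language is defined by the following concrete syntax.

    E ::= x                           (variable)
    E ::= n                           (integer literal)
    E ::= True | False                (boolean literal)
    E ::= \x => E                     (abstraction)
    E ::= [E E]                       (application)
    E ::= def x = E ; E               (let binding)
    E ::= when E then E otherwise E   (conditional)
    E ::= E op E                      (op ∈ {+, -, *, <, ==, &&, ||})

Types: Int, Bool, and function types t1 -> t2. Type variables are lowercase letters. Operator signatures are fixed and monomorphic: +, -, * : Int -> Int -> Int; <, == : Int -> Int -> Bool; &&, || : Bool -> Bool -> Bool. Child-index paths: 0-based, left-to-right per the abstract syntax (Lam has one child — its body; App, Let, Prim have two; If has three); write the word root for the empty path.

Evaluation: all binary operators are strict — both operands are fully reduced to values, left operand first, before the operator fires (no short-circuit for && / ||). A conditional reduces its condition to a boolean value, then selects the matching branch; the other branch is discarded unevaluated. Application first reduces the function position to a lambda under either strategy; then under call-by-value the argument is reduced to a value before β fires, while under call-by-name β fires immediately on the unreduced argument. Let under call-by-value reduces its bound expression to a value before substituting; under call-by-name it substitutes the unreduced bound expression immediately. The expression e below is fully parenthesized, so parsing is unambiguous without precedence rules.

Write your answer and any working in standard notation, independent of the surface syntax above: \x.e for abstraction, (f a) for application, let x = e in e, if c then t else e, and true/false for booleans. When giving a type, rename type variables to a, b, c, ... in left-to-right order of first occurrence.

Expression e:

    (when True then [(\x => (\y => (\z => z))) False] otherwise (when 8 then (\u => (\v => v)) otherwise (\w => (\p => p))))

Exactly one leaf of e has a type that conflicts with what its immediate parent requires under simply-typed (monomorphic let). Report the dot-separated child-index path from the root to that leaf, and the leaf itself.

Answer: 2.0 : 8

Trace:
  unify Bool ~ Bool
z : c
\z._ : c -> c
\y._ : b -> c -> c
\x._ : a -> b -> c -> c
  unify a -> b -> c -> c ~ Bool -> d
  unify a ~ Bool
  unify b -> c -> c ~ d
_ _ : b -> c -> c
  unify Int ~ Bool
  FAIL: mismatch Int ~ Bool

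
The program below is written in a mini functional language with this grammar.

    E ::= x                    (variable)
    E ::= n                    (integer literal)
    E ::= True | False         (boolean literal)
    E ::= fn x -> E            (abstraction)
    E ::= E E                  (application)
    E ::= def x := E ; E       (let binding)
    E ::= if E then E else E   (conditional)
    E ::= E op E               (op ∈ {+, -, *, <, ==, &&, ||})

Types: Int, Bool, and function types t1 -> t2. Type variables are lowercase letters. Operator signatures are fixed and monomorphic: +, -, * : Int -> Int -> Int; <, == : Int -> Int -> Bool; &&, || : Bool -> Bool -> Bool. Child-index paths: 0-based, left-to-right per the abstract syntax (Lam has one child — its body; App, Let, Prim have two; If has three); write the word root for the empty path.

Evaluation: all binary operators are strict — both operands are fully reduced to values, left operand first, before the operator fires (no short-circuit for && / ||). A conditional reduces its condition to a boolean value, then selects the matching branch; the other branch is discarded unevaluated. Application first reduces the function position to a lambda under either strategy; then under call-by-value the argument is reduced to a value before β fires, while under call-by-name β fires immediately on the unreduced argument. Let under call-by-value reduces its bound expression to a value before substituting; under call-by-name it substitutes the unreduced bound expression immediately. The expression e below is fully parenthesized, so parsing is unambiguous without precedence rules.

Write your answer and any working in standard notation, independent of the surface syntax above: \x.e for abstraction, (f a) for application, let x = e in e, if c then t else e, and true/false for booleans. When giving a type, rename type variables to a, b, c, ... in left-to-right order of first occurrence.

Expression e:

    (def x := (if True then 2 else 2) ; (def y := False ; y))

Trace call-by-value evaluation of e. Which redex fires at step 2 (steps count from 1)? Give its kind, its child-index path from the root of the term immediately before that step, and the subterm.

Derivation:
step 0: (let x = (if true then 2 else 2) in (let y = false in y))
step 1: [if@0] (let x = 2 in (let y = false in y))
step 2: [let@root] (let y = false in y)

Answer: let at root : (let x = 2 in (let y = false in y))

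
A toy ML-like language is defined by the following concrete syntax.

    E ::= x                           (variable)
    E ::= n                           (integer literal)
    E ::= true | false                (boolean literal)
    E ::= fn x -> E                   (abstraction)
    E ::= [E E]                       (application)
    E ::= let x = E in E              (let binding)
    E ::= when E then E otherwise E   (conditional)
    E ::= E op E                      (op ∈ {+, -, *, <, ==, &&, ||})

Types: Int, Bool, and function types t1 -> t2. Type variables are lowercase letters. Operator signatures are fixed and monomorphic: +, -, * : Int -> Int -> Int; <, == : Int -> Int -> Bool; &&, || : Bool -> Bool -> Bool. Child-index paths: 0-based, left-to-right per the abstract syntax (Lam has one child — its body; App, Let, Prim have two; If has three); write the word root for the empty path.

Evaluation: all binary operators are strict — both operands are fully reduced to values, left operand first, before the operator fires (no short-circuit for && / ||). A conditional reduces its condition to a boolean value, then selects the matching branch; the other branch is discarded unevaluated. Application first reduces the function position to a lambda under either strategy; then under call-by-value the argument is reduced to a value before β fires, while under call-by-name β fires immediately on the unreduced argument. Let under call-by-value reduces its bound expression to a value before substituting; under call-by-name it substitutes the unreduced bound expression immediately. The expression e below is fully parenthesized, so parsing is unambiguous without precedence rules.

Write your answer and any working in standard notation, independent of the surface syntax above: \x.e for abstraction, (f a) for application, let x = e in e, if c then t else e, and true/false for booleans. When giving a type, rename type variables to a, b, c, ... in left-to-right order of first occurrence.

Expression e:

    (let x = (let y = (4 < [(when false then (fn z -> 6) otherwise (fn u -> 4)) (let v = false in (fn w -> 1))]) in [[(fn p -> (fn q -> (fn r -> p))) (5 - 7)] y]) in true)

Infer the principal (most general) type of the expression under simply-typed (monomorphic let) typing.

Working:
  unify Int ~ Int
  unify Bool ~ Bool
\z._ : a -> Int
\u._ : b -> Int
  unify a -> Int ~ b -> Int
  unify a ~ b
  unify Int ~ Int
let v : Bool
\w._ : c -> Int
  unify b -> Int ~ (c -> Int) -> d
  unify b ~ c -> Int
  unify Int ~ d
_ _ : Int
  unify Int ~ Int
let y : Bool
p : e
\r._ : g -> e
\q._ : f -> g -> e
\p._ : e -> f -> g -> e
  unify Int ~ Int
  unify Int ~ Int
  unify e -> f -> g -> e ~ Int -> h
  unify e ~ Int
  unify f -> g -> Int ~ h
_ _ : f -> g -> Int
y : Bool
  unify f -> g -> Int ~ Bool -> i
  unify f ~ Bool
  unify g -> Int ~ i
_ _ : g -> Int
let x : g -> Int

Answer: Bool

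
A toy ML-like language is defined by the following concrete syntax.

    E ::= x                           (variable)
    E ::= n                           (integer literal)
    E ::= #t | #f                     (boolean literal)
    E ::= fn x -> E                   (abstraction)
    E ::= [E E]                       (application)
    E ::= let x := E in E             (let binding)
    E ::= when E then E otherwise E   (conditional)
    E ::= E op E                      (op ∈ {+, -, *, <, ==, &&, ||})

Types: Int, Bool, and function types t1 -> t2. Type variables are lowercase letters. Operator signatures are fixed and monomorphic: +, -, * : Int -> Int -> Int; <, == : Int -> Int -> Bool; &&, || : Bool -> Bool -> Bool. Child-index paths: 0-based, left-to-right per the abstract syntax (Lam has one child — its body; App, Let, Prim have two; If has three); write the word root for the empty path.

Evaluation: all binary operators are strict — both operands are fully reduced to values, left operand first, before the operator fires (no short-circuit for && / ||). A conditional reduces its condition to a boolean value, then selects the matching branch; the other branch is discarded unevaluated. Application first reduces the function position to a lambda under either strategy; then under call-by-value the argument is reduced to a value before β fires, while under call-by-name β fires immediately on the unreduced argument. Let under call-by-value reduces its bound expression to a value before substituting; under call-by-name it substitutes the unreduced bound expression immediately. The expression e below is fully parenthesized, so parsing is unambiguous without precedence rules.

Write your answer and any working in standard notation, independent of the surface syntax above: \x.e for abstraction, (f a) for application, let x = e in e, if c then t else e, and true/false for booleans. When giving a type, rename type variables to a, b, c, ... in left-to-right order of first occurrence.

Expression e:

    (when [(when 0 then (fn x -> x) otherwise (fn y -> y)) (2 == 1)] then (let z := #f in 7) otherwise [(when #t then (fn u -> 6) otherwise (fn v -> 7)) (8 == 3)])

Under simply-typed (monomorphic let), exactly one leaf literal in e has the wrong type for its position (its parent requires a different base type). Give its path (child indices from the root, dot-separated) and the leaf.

Answer: 0.0.0 : 0

Derivation:
  unify Int ~ Bool
  FAIL: mismatch Int ~ Bool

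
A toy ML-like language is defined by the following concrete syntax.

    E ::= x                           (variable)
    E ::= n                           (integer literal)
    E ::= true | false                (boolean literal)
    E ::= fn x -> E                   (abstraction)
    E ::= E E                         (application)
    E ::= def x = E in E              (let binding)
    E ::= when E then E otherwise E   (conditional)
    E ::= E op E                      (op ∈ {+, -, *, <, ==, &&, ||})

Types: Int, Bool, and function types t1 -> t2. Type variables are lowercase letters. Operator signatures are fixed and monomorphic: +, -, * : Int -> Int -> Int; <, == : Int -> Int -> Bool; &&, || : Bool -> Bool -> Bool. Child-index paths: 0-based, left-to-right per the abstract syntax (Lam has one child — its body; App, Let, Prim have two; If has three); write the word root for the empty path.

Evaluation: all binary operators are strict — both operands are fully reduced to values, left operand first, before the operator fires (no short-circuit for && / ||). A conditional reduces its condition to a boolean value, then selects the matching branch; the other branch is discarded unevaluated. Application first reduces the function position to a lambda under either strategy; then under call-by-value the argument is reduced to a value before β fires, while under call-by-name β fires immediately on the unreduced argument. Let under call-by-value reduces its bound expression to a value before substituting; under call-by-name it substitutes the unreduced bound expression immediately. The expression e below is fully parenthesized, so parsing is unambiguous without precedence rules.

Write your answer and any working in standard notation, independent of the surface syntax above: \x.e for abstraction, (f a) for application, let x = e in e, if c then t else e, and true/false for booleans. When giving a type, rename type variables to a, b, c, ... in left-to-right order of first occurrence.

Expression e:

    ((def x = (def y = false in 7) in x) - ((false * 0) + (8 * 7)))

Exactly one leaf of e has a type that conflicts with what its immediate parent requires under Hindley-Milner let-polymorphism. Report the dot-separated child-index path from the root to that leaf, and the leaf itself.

Working:
let y : Bool
let x : Int
x : Int
  unify Int ~ Int
  unify Bool ~ Int
  FAIL: mismatch Bool ~ Int

Answer: 1.0.0 : false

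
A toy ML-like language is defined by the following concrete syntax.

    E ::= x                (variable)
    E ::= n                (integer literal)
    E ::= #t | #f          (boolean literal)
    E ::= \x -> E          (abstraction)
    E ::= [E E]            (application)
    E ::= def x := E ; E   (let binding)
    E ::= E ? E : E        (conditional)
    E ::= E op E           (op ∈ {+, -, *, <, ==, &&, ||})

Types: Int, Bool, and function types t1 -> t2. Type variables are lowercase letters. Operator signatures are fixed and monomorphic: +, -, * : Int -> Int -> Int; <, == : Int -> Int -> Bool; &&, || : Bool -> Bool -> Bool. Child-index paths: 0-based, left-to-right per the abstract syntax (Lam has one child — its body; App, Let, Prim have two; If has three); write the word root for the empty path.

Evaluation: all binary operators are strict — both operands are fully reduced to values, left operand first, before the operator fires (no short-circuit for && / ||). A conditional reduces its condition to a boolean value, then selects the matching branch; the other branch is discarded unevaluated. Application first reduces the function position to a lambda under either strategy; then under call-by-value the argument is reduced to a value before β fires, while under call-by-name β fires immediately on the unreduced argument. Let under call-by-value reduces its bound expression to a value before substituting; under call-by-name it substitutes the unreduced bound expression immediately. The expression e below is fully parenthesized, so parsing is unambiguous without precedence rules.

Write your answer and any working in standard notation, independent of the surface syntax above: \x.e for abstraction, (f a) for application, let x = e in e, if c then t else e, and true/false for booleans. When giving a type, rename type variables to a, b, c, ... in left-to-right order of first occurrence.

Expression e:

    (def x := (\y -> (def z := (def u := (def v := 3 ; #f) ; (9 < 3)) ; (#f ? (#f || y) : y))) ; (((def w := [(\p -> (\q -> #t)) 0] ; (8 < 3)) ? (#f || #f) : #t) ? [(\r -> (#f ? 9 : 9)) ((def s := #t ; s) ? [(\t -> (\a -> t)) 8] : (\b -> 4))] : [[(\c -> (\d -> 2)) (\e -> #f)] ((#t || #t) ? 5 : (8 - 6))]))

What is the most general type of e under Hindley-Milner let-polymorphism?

Answer: Int

Trace:
let v : Int
let u : Bool
  unify Int ~ Int
  unify Int ~ Int
let z : Bool
  unify Bool ~ Bool
  unify Bool ~ Bool
y : a
  unify a ~ Bool
y : Bool
  unify Bool ~ Bool
\y._ : Bool -> Bool
let x : Bool -> Bool
\q._ : c -> Bool
\p._ : b -> c -> Bool
  unify b -> c -> Bool ~ Int -> d
  unify b ~ Int
  unify c -> Bool ~ d
_ _ : c -> Bool
let w : forall. c -> Bool
  unify Int ~ Int
  unify Int ~ Int
  unify Bool ~ Bool
  unify Bool ~ Bool
  unify Bool ~ Bool
  unify Bool ~ Bool
  unify Bool ~ Bool
  unify Bool ~ Bool
  unify Int ~ Int
\r._ : e -> Int
let s : Bool
s : Bool
  unify Bool ~ Bool
t : f
\a._ : g -> f
\t._ : f -> g -> f
  unify f -> g -> f ~ Int -> h
  unify f ~ Int
  unify g -> Int ~ h
_ _ : g -> Int
\b._ : i -> Int
  unify g -> Int ~ i -> Int
  unify g ~ i
  unify Int ~ Int
  unify e -> Int ~ (i -> Int) -> j
  unify e ~ i -> Int
  unify Int ~ j
_ _ : Int
\d._ : l -> Int
\c._ : k -> l -> Int
\e._ : m -> Bool
  unify k -> l -> Int ~ (m -> Bool) -> n
  unify k ~ m -> Bool
  unify l -> Int ~ n
_ _ : l -> Int
  unify Bool ~ Bool
  unify Bool ~ Bool
  unify Bool ~ Bool
  unify Int ~ Int
  unify Int ~ Int
  unify Int ~ Int
  unify l -> Int ~ Int -> o
  unify l ~ Int
  unify Int ~ o
_ _ : Int
  unify Int ~ Int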